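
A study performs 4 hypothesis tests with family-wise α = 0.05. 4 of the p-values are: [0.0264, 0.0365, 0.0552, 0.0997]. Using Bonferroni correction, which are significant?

Bonferroni α = 0.05/4 = 0.0125. None of the given p-values are significant.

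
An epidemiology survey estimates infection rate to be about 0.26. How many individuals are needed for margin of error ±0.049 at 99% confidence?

n = z²p(1-p)/E² = 2.576²×0.26×0.74/0.049² = 531.7 → n = 532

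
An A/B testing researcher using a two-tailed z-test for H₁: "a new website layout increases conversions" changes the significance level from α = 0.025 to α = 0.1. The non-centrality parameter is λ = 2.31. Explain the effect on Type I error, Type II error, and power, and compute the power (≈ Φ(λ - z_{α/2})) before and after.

Increasing α from 0.025 to 0.1:
• Type I error rate increases (α is the Type I rate by definition).
• Critical value moves from z_{α/2} = 2.241 to 1.645, so power = Φ(λ - z_{α/2}) goes from Φ(2.31 - 2.241) = 0.528 to Φ(2.31 - 1.645) = 0.747.
• Type II error rate β = 1 - power therefore decreases (0.472 → 0.253).
Appropriate when false negatives are costly — here, discarding a layout that would have improved conversions — lost revenue.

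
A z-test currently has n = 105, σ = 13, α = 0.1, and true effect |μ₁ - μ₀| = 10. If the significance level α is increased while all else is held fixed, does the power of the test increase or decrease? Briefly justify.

Power increases: a larger α lowers the critical value, so more of the H₁ sampling distribution falls in the rejection region.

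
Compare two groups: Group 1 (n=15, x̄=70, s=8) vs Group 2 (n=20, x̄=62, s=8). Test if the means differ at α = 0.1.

Pooled sp = 8.0. t = 2.928, df = 33. Critical t = ±1.692. Reject H₀.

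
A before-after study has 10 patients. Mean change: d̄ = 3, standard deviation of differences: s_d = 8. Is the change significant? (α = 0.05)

t = d̄/(s_d/√n) = 3/(8/√10) = 1.186. df = 9, critical t = ±2.262. Fail to reject H₀.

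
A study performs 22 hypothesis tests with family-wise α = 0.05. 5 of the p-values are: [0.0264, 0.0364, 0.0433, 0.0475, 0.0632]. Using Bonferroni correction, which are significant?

Bonferroni α = 0.05/22 = 0.00227. None of the given p-values are significant.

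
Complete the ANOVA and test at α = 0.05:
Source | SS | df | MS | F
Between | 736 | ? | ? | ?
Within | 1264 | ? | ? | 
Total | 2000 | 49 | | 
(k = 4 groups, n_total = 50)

df_between = 3, df_within = 46. MS_between = 245.33, MS_within = 27.48. F = 8.928, F_crit ≈ 2.807. Reject H₀.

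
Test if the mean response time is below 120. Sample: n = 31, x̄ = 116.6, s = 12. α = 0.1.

t = (116.6 - 120)/(12/√31) = -1.578, df = 30. Critical t = -1.31. Reject H₀.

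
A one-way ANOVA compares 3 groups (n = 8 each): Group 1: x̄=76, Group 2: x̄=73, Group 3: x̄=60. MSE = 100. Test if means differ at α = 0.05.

Grand mean = 69.67. SS_between = 1157.33, MS_between = 578.67. F = 5.787, F_crit ≈ 3.467. Reject H₀.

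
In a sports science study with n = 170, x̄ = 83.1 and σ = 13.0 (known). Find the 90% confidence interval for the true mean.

CI = x̄ ± z*(σ/√n) = 83.1 ± 1.645(13.0/√170) = 83.1 ± 1.64 = (81.46, 84.74)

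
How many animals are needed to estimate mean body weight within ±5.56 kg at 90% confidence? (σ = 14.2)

n = (z*σ/E)² = (1.645×14.2/5.56)² = 17.7 → n = 18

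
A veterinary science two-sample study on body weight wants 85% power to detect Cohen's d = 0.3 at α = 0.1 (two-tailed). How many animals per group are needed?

z_{α/2} = 1.645, z_β = Φ⁻¹(0.85) = 1.036. For small effect (d = 0.3): n per group = 2(z_{α/2} + z_β)²/d² = 2(1.645 + 1.036)²/0.3² = 159.7 → 160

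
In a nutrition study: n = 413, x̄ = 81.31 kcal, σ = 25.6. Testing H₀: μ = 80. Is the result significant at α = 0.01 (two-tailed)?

z = (81.31 - 80)/(25.6/√413) = 1.04. Since |z| ≤ 2.576, not significant at α = 0.01.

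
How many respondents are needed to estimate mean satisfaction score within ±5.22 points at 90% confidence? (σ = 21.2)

n = (z*σ/E)² = (1.645×21.2/5.22)² = 44.6 → n = 45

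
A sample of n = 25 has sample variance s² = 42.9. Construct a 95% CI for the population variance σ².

df = 24. χ²_{0.025} = 39.364, χ²_{0.975} = 12.401. CI for σ² = ((n-1)s²/χ²_{α/2}, (n-1)s²/χ²_{1-α/2}) = (24·42.9/39.364, 24·42.9/12.401) = (26.16, 83.03)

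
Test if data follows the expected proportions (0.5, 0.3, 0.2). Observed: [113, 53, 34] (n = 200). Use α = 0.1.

Expected: [100.0, 60.0, 40.0]. χ² = 3.407. df = 2, critical = 4.605. Fail to reject H₀.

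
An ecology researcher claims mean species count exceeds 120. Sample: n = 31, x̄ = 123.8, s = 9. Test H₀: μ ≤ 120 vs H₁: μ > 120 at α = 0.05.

t = (123.8 - 120)/(9/√31) = 2.351, df = 30. Critical t = 1.697. Reject H₀.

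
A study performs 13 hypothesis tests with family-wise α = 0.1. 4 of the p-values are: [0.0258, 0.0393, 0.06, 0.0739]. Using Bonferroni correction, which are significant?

Bonferroni α = 0.1/13 = 0.00769. None of the given p-values are significant.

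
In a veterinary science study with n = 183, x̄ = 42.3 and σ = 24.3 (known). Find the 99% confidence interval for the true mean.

CI = x̄ ± z*(σ/√n) = 42.3 ± 2.576(24.3/√183) = 42.3 ± 4.63 = (37.67, 46.93)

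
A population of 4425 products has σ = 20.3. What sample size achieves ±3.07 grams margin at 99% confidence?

Without FPC: n₀ = (2.576×20.3/3.07)² = 290.14. With FPC: n = n₀N/(n₀+N-1) = 272.3 → n = 273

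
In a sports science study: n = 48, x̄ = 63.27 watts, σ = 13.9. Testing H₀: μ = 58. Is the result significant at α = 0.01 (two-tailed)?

z = (63.27 - 58)/(13.9/√48) = 2.627. Since |z| > 2.576, significant at α = 0.01.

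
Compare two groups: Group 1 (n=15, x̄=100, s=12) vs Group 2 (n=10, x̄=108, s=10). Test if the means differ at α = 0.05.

Pooled sp = 11.26. t = -1.74, df = 23. Critical t = ±2.069. Fail to reject H₀.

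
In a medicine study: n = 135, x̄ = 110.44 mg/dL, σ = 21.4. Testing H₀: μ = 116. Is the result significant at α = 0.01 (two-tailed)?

z = (110.44 - 116)/(21.4/√135) = -3.019. Since |z| > 2.576, significant at α = 0.01.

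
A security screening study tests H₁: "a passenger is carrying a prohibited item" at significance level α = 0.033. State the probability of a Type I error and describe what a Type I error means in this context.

P(Type I error) = α = 0.033. A Type I error is rejecting H₀ when H₀ is actually true (false positive) — here, concluding that a passenger is carrying a prohibited item when in fact this is not the case. Consequence: detaining an innocent passenger — delay and inconvenience.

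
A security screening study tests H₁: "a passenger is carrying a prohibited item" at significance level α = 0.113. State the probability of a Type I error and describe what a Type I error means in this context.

P(Type I error) = α = 0.113. A Type I error is rejecting H₀ when H₀ is actually true (false positive) — here, concluding that a passenger is carrying a prohibited item when in fact this is not the case. Consequence: detaining an innocent passenger — delay and inconvenience.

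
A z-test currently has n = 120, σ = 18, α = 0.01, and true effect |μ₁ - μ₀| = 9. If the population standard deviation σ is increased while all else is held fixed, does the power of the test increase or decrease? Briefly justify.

Power decreases: a larger σ inflates the standard error σ/√n, pulling the sampling distribution under H₁ back toward the critical value.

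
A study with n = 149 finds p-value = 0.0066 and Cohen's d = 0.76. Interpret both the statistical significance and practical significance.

Statistically significant (p = 0.0066 < 0.05). Cohen's d = 0.76 indicates a medium effect size. Both statistical and practical significance should be considered.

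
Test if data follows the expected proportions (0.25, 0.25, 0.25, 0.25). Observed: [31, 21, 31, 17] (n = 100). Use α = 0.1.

Expected: [25.0, 25.0, 25.0, 25.0]. χ² = 6.08. df = 3, critical = 6.251. Fail to reject H₀.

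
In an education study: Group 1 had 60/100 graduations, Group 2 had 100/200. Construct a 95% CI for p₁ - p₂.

p̂₁ = 0.6, p̂₂ = 0.5. Difference = 0.1. CI = (-0.018, 0.218)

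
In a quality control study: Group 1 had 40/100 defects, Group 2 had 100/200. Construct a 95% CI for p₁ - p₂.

p̂₁ = 0.4, p̂₂ = 0.5. Difference = -0.1. CI = (-0.218, 0.018)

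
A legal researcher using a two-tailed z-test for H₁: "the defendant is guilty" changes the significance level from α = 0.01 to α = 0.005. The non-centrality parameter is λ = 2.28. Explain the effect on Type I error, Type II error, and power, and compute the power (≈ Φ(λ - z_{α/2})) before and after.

Decreasing α from 0.01 to 0.005:
• Type I error rate decreases (α is the Type I rate by definition).
• Critical value moves from z_{α/2} = 2.576 to 2.807, so power = Φ(λ - z_{α/2}) goes from Φ(2.28 - 2.576) = 0.384 to Φ(2.28 - 2.807) = 0.299.
• Type II error rate β = 1 - power therefore increases (0.616 → 0.701).
Appropriate when false positives are costly — here, convicting an innocent person.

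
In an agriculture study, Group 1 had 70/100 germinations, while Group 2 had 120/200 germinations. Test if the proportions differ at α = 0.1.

p̂₁ = 0.7, p̂₂ = 0.6, pooled p̂ = 0.633. z = 1.694. Critical: ±1.645. Reject H₀.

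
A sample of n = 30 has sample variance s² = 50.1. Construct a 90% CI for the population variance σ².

df = 29. χ²_{0.05} = 42.557, χ²_{0.95} = 17.708. CI for σ² = ((n-1)s²/χ²_{α/2}, (n-1)s²/χ²_{1-α/2}) = (29·50.1/42.557, 29·50.1/17.708) = (34.14, 82.05)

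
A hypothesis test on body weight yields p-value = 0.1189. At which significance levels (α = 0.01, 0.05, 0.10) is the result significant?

p = 0.1189. Not significant at any of the given levels.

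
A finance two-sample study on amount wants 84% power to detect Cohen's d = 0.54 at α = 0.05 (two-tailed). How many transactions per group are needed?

z_{α/2} = 1.96, z_β = Φ⁻¹(0.84) = 0.994. For medium effect (d = 0.54): n per group = 2(z_{α/2} + z_β)²/d² = 2(1.96 + 0.994)²/0.54² = 59.8 → 60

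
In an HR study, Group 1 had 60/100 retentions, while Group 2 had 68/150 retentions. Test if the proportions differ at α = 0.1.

p̂₁ = 0.6, p̂₂ = 0.453, pooled p̂ = 0.512. z = 2.273. Critical: ±1.645. Reject H₀.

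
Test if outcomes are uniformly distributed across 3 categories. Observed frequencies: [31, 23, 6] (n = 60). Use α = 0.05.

Expected = 20 each. χ² = Σ(O-E)²/E = 16.3. df = 2, critical value = 5.991. Reject H₀.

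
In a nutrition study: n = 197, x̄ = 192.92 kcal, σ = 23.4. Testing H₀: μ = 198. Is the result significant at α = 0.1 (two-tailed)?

z = (192.92 - 198)/(23.4/√197) = -3.047. Since |z| > 1.645, significant at α = 0.1.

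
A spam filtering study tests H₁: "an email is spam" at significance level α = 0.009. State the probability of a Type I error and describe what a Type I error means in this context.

P(Type I error) = α = 0.009. A Type I error is rejecting H₀ when H₀ is actually true (false positive) — here, concluding that an email is spam when in fact this is not the case. Consequence: a legitimate email is sent to the spam folder and the user misses it.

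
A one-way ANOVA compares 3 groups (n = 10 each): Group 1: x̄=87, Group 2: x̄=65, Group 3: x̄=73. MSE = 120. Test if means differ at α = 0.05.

Grand mean = 75.0. SS_between = 2480.0, MS_between = 1240.0. F = 10.333, F_crit ≈ 3.354. Reject H₀.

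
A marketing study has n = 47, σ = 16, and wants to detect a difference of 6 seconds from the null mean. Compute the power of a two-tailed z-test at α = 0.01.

SE = σ/√n = 16/√47 = 2.334. Non-centrality λ = d/SE = 6/2.334 = 2.571. Power ≈ Φ(λ - z_{α/2}) = Φ(2.571 - 2.576) = Φ(-0.005) = 0.498.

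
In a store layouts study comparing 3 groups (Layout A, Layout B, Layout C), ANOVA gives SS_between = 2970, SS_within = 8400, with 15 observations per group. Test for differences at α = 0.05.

df_between = 2, df_within = 42. F = MS_between/MS_within = 1485.0/200.0 = 7.425. F_crit ≈ 3.22. Reject H₀. At least one mean differs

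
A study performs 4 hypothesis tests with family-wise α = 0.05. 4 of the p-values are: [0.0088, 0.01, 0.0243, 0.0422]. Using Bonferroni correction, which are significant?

Bonferroni α = 0.05/4 = 0.0125. Significant p-values: [0.0088, 0.01]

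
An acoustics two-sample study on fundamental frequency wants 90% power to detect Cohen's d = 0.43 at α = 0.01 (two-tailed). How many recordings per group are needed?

z_{α/2} = 2.576, z_β = Φ⁻¹(0.9) = 1.282. For small effect (d = 0.43): n per group = 2(z_{α/2} + z_β)²/d² = 2(2.576 + 1.282)²/0.43² = 161.0 → 161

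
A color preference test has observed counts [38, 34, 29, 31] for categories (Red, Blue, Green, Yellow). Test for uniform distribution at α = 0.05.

Expected = 33 each. χ² = Σ(O-E)²/E = 1.394. df = 3, critical value = 7.815. Fail to reject H₀.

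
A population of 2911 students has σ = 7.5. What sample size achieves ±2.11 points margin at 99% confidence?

Without FPC: n₀ = (2.576×7.5/2.11)² = 83.84. With FPC: n = n₀N/(n₀+N-1) = 81.5 → n = 82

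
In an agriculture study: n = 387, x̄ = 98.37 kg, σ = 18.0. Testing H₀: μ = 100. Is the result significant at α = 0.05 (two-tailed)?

z = (98.37 - 100)/(18.0/√387) = -1.781. Since |z| ≤ 1.96, not significant at α = 0.05.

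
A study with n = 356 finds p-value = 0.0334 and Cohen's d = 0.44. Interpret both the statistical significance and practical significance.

Statistically significant (p = 0.0334 < 0.05). Cohen's d = 0.44 indicates a small effect size. Both statistical and practical significance should be considered.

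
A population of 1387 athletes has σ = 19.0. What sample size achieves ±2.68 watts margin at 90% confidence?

Without FPC: n₀ = (1.645×19.0/2.68)² = 136.01. With FPC: n = n₀N/(n₀+N-1) = 123.9 → n = 124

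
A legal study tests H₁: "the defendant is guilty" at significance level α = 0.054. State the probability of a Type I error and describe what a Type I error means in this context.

P(Type I error) = α = 0.054. A Type I error is rejecting H₀ when H₀ is actually true (false positive) — here, concluding that the defendant is guilty when in fact this is not the case. Consequence: convicting an innocent person.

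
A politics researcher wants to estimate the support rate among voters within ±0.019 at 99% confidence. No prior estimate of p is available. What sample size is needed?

Conservative approach: use p = 0.5 (maximizes p(1-p) = 0.25). n = z²(0.25)/E² = 2.576²×0.25/0.019² = 4595.4 → n = 4596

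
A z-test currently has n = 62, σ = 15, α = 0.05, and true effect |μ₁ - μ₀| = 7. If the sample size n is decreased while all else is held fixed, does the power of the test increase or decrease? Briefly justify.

Power decreases: a smaller n inflates the standard error σ/√n, pulling the sampling distribution under H₁ back toward the critical value.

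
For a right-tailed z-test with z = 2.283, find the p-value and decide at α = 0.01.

p = P(Z > 2.283) = 1 - Φ(2.283) ≈ 0.0112. Since p ≥ 0.01, fail to reject H₀ (not significant) at α = 0.01.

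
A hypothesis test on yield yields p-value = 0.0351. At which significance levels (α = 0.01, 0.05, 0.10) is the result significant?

p = 0.0351. Significant at: α = 0.05, 0.1.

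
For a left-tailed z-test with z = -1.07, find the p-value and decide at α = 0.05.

p = P(Z < -1.07) = Φ(-1.07) ≈ 0.1423. Since p ≥ 0.05, fail to reject H₀ (not significant) at α = 0.05.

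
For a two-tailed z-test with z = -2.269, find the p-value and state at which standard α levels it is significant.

p = 2·P(Z > |-2.269|) = 2·(1 - Φ(2.269)) ≈ 0.0233. Significant at α = 0.1; Significant at α = 0.05.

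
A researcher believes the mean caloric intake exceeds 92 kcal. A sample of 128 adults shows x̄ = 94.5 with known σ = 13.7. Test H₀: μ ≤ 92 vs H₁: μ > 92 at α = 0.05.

z = 2.065. Critical value: 1.645. Reject H₀.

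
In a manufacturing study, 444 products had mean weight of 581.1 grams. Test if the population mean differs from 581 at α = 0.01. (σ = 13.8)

z = (x̄ - μ₀)/(σ/√n) = (581.1 - 581)/(13.8/√444) = 0.153. Critical value: ±2.576. Since |0.153| ≤ 2.576, Fail to reject H₀.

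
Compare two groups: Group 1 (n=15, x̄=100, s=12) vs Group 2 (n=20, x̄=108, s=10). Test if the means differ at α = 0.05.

Pooled sp = 10.89. t = -2.15, df = 33. Critical t = ±2.035. Reject H₀.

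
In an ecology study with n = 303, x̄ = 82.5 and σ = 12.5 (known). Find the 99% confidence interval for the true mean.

CI = x̄ ± z*(σ/√n) = 82.5 ± 2.576(12.5/√303) = 82.5 ± 1.85 = (80.65, 84.35)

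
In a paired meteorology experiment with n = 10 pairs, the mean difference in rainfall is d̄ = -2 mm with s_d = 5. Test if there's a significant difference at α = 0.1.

t = d̄/(s_d/√n) = -2/(5/√10) = -1.265. df = 9, critical t = ±1.833. Fail to reject H₀.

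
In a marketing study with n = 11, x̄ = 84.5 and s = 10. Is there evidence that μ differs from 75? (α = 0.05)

t = (x̄ - μ₀)/(s/√n) = (84.5 - 75)/(10/√11) = 3.151. df = 10, critical t = ±2.228. Reject H₀.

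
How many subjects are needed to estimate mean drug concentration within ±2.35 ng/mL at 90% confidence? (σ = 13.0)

n = (z*σ/E)² = (1.645×13.0/2.35)² = 82.8 → n = 83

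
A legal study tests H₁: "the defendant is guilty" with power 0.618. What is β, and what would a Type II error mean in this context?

β = 1 - power = 1 - 0.618 = 0.382. A Type II error is failing to reject H₀ when H₀ is false (false negative) — here, failing to conclude that the defendant is guilty when in fact it is true. Consequence: acquitting a guilty person.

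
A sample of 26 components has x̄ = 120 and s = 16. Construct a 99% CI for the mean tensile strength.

CI = x̄ ± t*(s/√n) = 120 ± 2.787(16/√26) = (111.25, 128.75)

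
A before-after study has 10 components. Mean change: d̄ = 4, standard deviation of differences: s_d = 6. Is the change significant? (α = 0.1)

t = d̄/(s_d/√n) = 4/(6/√10) = 2.108. df = 9, critical t = ±1.833. Reject H₀.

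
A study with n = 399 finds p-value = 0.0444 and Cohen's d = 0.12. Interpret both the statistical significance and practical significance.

Statistically significant (p = 0.0444 < 0.05). Cohen's d = 0.12 indicates a very small effect size. Both statistical and practical significance should be considered.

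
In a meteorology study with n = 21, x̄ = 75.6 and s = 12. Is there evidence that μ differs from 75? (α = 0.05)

t = (x̄ - μ₀)/(s/√n) = (75.6 - 75)/(12/√21) = 0.229. df = 20, critical t = ±2.086. Fail to reject H₀.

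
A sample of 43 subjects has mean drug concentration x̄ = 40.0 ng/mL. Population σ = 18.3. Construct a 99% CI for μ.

CI = x̄ ± z*(σ/√n) = 40.0 ± 2.576(18.3/√43) = 40.0 ± 7.19 = (32.81, 47.19)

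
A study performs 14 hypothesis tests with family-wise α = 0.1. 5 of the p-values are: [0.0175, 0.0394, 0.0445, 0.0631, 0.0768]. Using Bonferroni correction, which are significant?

Bonferroni α = 0.1/14 = 0.00714. None of the given p-values are significant.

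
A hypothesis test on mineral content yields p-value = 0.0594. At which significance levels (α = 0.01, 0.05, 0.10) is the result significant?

p = 0.0594. Significant at: α = 0.1.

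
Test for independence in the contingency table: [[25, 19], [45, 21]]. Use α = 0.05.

χ² = 1.473. df = 1, critical = 3.841. Fail to reject H₀. No evidence of dependence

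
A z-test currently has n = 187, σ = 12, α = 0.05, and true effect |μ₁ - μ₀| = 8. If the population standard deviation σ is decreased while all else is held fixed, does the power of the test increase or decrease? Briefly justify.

Power increases: a smaller σ shrinks the standard error σ/√n, moving the sampling distribution under H₁ further from the critical value.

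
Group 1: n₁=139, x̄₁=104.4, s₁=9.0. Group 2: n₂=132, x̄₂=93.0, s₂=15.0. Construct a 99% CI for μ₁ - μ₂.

Difference = 11.4. SE = √(9.0²/139 + 15.0²/132) = 1.512. CI = (7.5, 15.3)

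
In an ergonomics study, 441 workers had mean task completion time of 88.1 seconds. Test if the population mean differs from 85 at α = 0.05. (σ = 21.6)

z = (x̄ - μ₀)/(σ/√n) = (88.1 - 85)/(21.6/√441) = 3.014. Critical value: ±1.96. Since |3.014| > 1.96, Reject H₀.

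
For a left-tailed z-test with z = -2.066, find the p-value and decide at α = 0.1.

p = P(Z < -2.066) = Φ(-2.066) ≈ 0.0194. Since p < 0.1, reject H₀ (significant) at α = 0.1.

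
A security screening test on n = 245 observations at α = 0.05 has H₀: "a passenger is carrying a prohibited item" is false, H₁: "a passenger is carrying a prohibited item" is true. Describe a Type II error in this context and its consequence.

Type II error: failing to reject H₀ when it is false — concluding that a passenger is carrying a prohibited item is not supported when in fact it is. Consequence: letting a prohibited item through — security breach.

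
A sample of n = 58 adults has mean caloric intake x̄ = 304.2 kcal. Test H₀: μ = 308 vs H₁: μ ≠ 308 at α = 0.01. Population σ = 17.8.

z = (x̄ - μ₀)/(σ/√n) = (304.2 - 308)/(17.8/√58) = -1.626. Critical value: ±2.576. Since |-1.626| ≤ 2.576, Fail to reject H₀.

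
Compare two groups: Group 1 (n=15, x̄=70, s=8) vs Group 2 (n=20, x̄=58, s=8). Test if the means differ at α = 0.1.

Pooled sp = 8.0. t = 4.392, df = 33. Critical t = ±1.692. Reject H₀.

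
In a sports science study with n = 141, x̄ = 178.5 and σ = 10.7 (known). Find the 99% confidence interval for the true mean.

CI = x̄ ± z*(σ/√n) = 178.5 ± 2.576(10.7/√141) = 178.5 ± 2.32 = (176.18, 180.82)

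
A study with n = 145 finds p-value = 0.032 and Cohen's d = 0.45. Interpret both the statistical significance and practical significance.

Statistically significant (p = 0.032 < 0.05). Cohen's d = 0.45 indicates a small effect size. Both statistical and practical significance should be considered.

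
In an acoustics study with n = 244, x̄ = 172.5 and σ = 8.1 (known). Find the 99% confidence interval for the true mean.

CI = x̄ ± z*(σ/√n) = 172.5 ± 2.576(8.1/√244) = 172.5 ± 1.34 = (171.16, 173.84)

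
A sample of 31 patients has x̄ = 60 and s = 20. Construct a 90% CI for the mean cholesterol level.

CI = x̄ ± t*(s/√n) = 60 ± 1.697(20/√31) = (53.9, 66.1)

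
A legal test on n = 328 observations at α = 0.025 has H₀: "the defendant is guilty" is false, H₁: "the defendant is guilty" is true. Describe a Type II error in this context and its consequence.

Type II error: failing to reject H₀ when it is false — concluding that the defendant is guilty is not supported when in fact it is. Consequence: acquitting a guilty person.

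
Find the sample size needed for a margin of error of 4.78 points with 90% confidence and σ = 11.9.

n = (z*σ/E)² = (1.645×11.9/4.78)² = 16.8 → n = 17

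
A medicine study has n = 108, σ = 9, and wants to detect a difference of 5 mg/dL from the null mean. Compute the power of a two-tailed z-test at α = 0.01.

SE = σ/√n = 9/√108 = 0.866. Non-centrality λ = d/SE = 5/0.866 = 5.774. Power ≈ Φ(λ - z_{α/2}) = Φ(5.774 - 2.576) = Φ(3.198) = 0.999.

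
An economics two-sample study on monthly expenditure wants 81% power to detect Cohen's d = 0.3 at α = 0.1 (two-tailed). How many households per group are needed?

z_{α/2} = 1.645, z_β = Φ⁻¹(0.81) = 0.878. For small effect (d = 0.3): n per group = 2(z_{α/2} + z_β)²/d² = 2(1.645 + 0.878)²/0.3² = 141.5 → 142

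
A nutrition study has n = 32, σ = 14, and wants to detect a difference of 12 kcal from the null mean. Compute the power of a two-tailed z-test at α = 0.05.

SE = σ/√n = 14/√32 = 2.475. Non-centrality λ = d/SE = 12/2.475 = 4.849. Power ≈ Φ(λ - z_{α/2}) = Φ(4.849 - 1.96) = Φ(2.889) = 0.998.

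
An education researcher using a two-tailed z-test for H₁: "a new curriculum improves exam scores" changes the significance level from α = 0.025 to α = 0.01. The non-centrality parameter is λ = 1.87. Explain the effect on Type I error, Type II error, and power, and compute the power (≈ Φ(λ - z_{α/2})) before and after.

Decreasing α from 0.025 to 0.01:
• Type I error rate decreases (α is the Type I rate by definition).
• Critical value moves from z_{α/2} = 2.241 to 2.576, so power = Φ(λ - z_{α/2}) goes from Φ(1.87 - 2.241) = 0.355 to Φ(1.87 - 2.576) = 0.24.
• Type II error rate β = 1 - power therefore increases (0.645 → 0.76).
Appropriate when false positives are costly — here, adopting a curriculum that gives no real benefit — disruption for nothing.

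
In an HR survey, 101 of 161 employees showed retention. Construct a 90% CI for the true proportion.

p̂ = 0.627. CI = p̂ ± z*√(p̂(1-p̂)/n) = (0.565, 0.69)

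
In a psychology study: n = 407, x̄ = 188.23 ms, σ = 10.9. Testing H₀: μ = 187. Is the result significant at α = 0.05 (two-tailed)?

z = (188.23 - 187)/(10.9/√407) = 2.277. Since |z| > 1.96, significant at α = 0.05.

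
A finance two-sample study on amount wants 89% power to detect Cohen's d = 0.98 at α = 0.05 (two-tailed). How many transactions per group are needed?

z_{α/2} = 1.96, z_β = Φ⁻¹(0.89) = 1.227. For large effect (d = 0.98): n per group = 2(z_{α/2} + z_β)²/d² = 2(1.96 + 1.227)²/0.98² = 21.2 → 22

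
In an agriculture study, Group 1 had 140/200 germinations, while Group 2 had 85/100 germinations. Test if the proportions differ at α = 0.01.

p̂₁ = 0.7, p̂₂ = 0.85, pooled p̂ = 0.75. z = -2.828. Critical: ±2.576. Reject H₀.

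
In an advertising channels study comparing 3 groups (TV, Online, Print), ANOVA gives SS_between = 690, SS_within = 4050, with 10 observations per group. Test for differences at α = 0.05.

df_between = 2, df_within = 27. F = MS_between/MS_within = 345.0/150.0 = 2.3. F_crit ≈ 3.354. Fail to reject H₀.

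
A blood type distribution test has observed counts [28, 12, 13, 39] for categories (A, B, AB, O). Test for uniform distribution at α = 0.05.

Expected = 23 each. χ² = Σ(O-E)²/E = 21.826. df = 3, critical value = 7.815. Reject H₀.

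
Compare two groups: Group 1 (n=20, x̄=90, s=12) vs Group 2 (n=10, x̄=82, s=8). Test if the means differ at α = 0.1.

Pooled sp = 10.88. t = 1.899, df = 28. Critical t = ±1.701. Reject H₀.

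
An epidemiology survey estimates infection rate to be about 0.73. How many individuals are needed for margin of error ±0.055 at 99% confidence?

n = z²p(1-p)/E² = 2.576²×0.73×0.27/0.055² = 432.4 → n = 433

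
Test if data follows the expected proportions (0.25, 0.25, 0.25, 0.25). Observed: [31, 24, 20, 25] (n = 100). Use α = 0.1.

Expected: [25.0, 25.0, 25.0, 25.0]. χ² = 2.48. df = 3, critical = 6.251. Fail to reject H₀.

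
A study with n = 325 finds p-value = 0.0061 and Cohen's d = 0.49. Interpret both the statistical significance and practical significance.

Statistically significant (p = 0.0061 < 0.05). Cohen's d = 0.49 indicates a small effect size. Both statistical and practical significance should be considered.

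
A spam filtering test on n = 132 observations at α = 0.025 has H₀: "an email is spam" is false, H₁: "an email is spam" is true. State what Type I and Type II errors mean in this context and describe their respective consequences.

Type I (false positive): concluding that an email is spam when it is not — a legitimate email is sent to the spam folder and the user misses it. Type II (false negative): failing to conclude that an email is spam when it is — a spam email lands in the inbox. Which is costlier depends on domain priorities and is a judgement call rather than a statistical fact.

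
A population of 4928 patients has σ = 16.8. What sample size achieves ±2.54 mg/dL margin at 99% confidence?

Without FPC: n₀ = (2.576×16.8/2.54)² = 290.297. With FPC: n = n₀N/(n₀+N-1) = 274.2 → n = 275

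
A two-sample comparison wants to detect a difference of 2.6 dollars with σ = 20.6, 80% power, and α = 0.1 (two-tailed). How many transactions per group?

n per group = 2(z_α/2 + z_β)²σ²/d² = 2×(1.645 + 0.84)²×20.6²/2.6² = 775.3 → n = 776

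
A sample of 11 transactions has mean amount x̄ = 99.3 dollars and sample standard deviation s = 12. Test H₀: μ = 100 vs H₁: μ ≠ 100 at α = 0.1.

t = (x̄ - μ₀)/(s/√n) = (99.3 - 100)/(12/√11) = -0.193. df = 10, critical t = ±1.812. Fail to reject H₀.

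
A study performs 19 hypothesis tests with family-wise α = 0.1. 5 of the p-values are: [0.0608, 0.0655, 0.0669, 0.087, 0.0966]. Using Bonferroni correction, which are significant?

Bonferroni α = 0.1/19 = 0.00526. None of the given p-values are significant.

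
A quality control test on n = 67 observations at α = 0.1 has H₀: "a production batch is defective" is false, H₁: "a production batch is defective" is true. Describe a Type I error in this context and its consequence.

Type I error: rejecting H₀ when it is true — concluding that a production batch is defective when in fact it is not. Consequence: scrapping a good batch — wasted material and cost for no reason.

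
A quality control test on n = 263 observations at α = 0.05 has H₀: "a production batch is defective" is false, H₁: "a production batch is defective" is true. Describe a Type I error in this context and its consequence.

Type I error: rejecting H₀ when it is true — concluding that a production batch is defective when in fact it is not. Consequence: scrapping a good batch — wasted material and cost for no reason.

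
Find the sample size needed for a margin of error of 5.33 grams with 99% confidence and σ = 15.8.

n = (z*σ/E)² = (2.576×15.8/5.33)² = 58.3 → n = 59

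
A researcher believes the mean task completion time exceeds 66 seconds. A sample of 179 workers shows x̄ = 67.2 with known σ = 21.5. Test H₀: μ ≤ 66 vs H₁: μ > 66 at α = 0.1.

z = 0.747. Critical value: 1.28. Fail to reject H₀.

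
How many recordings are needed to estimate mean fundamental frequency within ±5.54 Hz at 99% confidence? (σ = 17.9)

n = (z*σ/E)² = (2.576×17.9/5.54)² = 69.3 → n = 70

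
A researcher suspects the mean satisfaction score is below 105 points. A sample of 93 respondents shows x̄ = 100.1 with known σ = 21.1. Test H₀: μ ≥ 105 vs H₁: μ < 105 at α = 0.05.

z = -2.24. Critical value: -1.645. Reject H₀.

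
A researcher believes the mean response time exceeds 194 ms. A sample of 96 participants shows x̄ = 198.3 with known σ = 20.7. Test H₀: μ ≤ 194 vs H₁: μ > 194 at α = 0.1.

z = 2.035. Critical value: 1.28. Reject H₀.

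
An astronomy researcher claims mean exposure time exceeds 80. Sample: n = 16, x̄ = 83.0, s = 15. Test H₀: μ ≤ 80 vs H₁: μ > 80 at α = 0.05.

t = (83.0 - 80)/(15/√16) = 0.8, df = 15. Critical t = 1.753. Fail to reject H₀.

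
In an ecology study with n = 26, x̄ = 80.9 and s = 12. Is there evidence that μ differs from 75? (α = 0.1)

t = (x̄ - μ₀)/(s/√n) = (80.9 - 75)/(12/√26) = 2.507. df = 25, critical t = ±1.708. Reject H₀.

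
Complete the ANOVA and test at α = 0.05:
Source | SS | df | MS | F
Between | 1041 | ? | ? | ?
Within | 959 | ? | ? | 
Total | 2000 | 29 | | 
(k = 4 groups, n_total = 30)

df_between = 3, df_within = 26. MS_between = 347.0, MS_within = 36.88. F = 9.408, F_crit ≈ 2.975. Reject H₀.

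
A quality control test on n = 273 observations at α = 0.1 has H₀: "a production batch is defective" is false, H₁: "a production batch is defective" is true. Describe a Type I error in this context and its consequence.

Type I error: rejecting H₀ when it is true — concluding that a production batch is defective when in fact it is not. Consequence: scrapping a good batch — wasted material and cost for no reason.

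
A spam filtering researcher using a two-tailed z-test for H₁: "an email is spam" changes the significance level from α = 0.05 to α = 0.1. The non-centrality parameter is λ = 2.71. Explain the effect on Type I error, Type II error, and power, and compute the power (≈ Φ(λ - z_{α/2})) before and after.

Increasing α from 0.05 to 0.1:
• Type I error rate increases (α is the Type I rate by definition).
• Critical value moves from z_{α/2} = 1.96 to 1.645, so power = Φ(λ - z_{α/2}) goes from Φ(2.71 - 1.96) = 0.773 to Φ(2.71 - 1.645) = 0.857.
• Type II error rate β = 1 - power therefore decreases (0.227 → 0.143).
Appropriate when false negatives are costly — here, a spam email lands in the inbox.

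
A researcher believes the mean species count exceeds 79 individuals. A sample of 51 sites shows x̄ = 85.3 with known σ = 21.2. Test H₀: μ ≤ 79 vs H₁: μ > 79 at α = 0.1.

z = 2.122. Critical value: 1.28. Reject H₀.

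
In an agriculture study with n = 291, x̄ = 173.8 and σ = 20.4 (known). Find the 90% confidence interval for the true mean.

CI = x̄ ± z*(σ/√n) = 173.8 ± 1.645(20.4/√291) = 173.8 ± 1.97 = (171.83, 175.77)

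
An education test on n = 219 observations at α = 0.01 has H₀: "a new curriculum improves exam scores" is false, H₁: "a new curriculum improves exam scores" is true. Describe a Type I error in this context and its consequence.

Type I error: rejecting H₀ when it is true — concluding that a new curriculum improves exam scores when in fact it is not. Consequence: adopting a curriculum that gives no real benefit — disruption for nothing.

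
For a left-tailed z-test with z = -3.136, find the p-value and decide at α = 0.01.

p = P(Z < -3.136) = Φ(-3.136) ≈ 0.0009. Since p < 0.01, reject H₀ (significant) at α = 0.01.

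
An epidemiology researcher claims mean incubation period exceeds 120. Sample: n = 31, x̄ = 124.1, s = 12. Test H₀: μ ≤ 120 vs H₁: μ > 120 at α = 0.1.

t = (124.1 - 120)/(12/√31) = 1.902, df = 30. Critical t = 1.31. Reject H₀.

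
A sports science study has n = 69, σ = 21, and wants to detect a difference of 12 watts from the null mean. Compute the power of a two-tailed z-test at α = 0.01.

SE = σ/√n = 21/√69 = 2.528. Non-centrality λ = d/SE = 12/2.528 = 4.747. Power ≈ Φ(λ - z_{α/2}) = Φ(4.747 - 2.576) = Φ(2.171) = 0.985.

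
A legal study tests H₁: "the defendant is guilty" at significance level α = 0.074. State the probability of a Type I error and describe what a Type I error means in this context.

P(Type I error) = α = 0.074. A Type I error is rejecting H₀ when H₀ is actually true (false positive) — here, concluding that the defendant is guilty when in fact this is not the case. Consequence: convicting an innocent person.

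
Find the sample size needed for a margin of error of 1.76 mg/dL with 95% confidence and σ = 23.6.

n = (z*σ/E)² = (1.96×23.6/1.76)² = 690.7 → n = 691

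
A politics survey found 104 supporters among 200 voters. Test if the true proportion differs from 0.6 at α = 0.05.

p̂ = 0.52, p₀ = 0.6. z = (p̂ - p₀)/√(p₀(1-p₀)/n) = -2.309. Critical: ±1.96. Reject H₀.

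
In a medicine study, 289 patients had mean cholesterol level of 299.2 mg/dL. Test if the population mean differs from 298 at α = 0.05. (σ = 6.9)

z = (x̄ - μ₀)/(σ/√n) = (299.2 - 298)/(6.9/√289) = 2.957. Critical value: ±1.96. Since |2.957| > 1.96, Reject H₀.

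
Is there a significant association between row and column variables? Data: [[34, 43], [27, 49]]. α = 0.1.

χ² = 1.188. df = 1, critical = 2.706. Fail to reject H₀. No evidence of dependence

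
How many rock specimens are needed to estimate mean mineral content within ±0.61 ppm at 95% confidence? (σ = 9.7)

n = (z*σ/E)² = (1.96×9.7/0.61)² = 971.4 → n = 972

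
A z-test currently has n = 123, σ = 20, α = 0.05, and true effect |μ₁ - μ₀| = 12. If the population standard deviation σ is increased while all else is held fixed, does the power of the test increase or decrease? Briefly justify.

Power decreases: a larger σ inflates the standard error σ/√n, pulling the sampling distribution under H₁ back toward the critical value.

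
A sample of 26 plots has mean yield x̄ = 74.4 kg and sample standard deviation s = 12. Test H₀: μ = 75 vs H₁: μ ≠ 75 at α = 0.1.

t = (x̄ - μ₀)/(s/√n) = (74.4 - 75)/(12/√26) = -0.255. df = 25, critical t = ±1.708. Fail to reject H₀.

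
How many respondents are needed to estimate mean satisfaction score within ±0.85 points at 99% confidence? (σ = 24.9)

n = (z*σ/E)² = (2.576×24.9/0.85)² = 5694.5 → n = 5695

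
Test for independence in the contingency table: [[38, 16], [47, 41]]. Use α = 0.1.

χ² = 4.007. df = 1, critical = 2.706. Reject H₀. Variables are dependent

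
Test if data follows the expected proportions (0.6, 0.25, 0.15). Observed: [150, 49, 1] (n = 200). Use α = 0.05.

Expected: [120.0, 50.0, 30.0]. χ² = 35.553. df = 2, critical = 5.991. Reject H₀.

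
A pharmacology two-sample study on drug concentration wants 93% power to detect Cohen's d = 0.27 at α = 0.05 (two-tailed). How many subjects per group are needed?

z_{α/2} = 1.96, z_β = Φ⁻¹(0.93) = 1.476. For small effect (d = 0.27): n per group = 2(z_{α/2} + z_β)²/d² = 2(1.96 + 1.476)²/0.27² = 323.9 → 324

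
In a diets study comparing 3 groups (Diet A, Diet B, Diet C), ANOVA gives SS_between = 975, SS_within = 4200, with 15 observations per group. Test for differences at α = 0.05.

df_between = 2, df_within = 42. F = MS_between/MS_within = 487.5/100.0 = 4.875. F_crit ≈ 3.22. Reject H₀. At least one mean differs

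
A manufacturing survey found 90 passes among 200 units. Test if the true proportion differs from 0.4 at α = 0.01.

p̂ = 0.45, p₀ = 0.4. z = (p̂ - p₀)/√(p₀(1-p₀)/n) = 1.443. Critical: ±2.576. Fail to reject H₀.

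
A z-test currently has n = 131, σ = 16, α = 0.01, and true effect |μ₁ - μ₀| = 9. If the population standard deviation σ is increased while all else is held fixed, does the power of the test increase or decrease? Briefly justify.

Power decreases: a larger σ inflates the standard error σ/√n, pulling the sampling distribution under H₁ back toward the critical value.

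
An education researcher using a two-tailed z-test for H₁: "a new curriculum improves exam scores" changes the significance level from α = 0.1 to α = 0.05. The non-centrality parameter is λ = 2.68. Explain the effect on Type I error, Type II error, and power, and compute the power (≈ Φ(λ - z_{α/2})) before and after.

Decreasing α from 0.1 to 0.05:
• Type I error rate decreases (α is the Type I rate by definition).
• Critical value moves from z_{α/2} = 1.645 to 1.96, so power = Φ(λ - z_{α/2}) goes from Φ(2.68 - 1.645) = 0.85 to Φ(2.68 - 1.96) = 0.764.
• Type II error rate β = 1 - power therefore increases (0.15 → 0.236).
Appropriate when false positives are costly — here, adopting a curriculum that gives no real benefit — disruption for nothing.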